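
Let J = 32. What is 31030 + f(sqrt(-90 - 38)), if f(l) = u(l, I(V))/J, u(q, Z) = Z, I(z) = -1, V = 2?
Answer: 992959/32 ≈ 31030.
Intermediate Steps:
f(l) = -1/32
31030 + f(sqrt(-90 - 38)) = 31030 - 1/32 = 992959/32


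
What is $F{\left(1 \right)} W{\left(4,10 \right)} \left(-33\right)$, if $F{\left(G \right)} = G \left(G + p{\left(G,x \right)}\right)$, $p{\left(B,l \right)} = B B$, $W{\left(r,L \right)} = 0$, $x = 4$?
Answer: $0$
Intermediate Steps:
$p{\left(B,l \right)} = B^{2}$
$F{\left(G \right)} = G \left(G + G^{2}\right)$
$F{\left(1 \right)} W{\left(4,10 \right)} \left(-33\right) = 1^{2} \left(1 + 1\right) 0 \left(-33\right) = 1 \cdot 2 \cdot 0 \left(-33\right) = 2 \cdot 0 \left(-33\right) = 0 \left(-33\right) = 0$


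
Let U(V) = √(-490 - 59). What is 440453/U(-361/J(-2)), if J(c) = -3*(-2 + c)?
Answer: -440453*I*√61/183 ≈ -18798.0*I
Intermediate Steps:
J(c) = 6 - 3*c
U(V) = 3*I*√61 (U(V) = √(-549) = 3*I*√61)
440453/U(-361/J(-2)) = 440453/((3*I*√61)) = 440453*(-I*√61/183) = -440453*I*√61/183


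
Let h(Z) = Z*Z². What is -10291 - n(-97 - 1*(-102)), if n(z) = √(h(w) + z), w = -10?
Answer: -10291 - I*√995 ≈ -10291.0 - 31.544*I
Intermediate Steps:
h(Z) = Z³
n(z) = √(-1000 + z) (n(z) = √((-10)³ + z) = √(-1000 + z))
-10291 - n(-97 - 1*(-102)) = -10291 - √(-1000 + (-97 - 1*(-102))) = -10291 - √(-1000 + (-97 + 102)) = -10291 - √(-1000 + 5) = -10291 - √(-995) = -10291 - I*√995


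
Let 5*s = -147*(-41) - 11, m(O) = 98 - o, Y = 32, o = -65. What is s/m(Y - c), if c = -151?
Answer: 6016/815 ≈ 7.3816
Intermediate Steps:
m(O) = 163 (m(O) = 98 - 1*(-65) = 98 + 65 = 163)
s = 6016/5 (s = (-147*(-41) - 11)/5 = (6027 - 11)/5 = (⅕)*6016 = 6016/5 ≈ 1203.2)
s/m(Y - c) = (6016/5)/163 = (6016/5)*(1/163) = 6016/815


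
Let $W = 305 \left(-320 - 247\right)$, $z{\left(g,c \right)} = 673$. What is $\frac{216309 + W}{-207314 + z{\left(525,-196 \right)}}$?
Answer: $- \frac{43374}{206641} \approx -0.2099$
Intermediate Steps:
$W = -172935$ ($W = 305 \left(-567\right) = -172935$)
$\frac{216309 + W}{-207314 + z{\left(525,-196 \right)}} = \frac{216309 - 172935}{-207314 + 673} = \frac{43374}{-206641} = 43374 \left(- \frac{1}{206641}\right) = - \frac{43374}{206641}$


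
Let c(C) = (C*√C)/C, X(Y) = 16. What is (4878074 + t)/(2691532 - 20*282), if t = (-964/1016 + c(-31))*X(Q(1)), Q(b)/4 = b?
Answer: 309756735/170554142 + 4*I*√31/671473 ≈ 1.8162 + 3.3167e-5*I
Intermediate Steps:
Q(b) = 4*b
c(C) = √C (c(C) = C^(3/2)/C = √C)
t = -1928/127 + 16*I*√31 (t = (-964/1016 + √(-31))*16 = (-964*1/1016 + I*√31)*16 = (-241/254 + I*√31)*16 = -1928/127 + 16*I*√31 ≈ -15.181 + 89.084*I)
(4878074 + t)/(2691532 - 20*282) = (4878074 + (-1928/127 + 16*I*√31))/(2691532 - 20*282) = (619513470/127 + 16*I*√31)/(2691532 - 5640) = (619513470/127 + 16*I*√31)/2685892 = (619513470/127 + 16*I*√31)*(1/2685892) = 309756735/170554142 + 4*I*√31/671473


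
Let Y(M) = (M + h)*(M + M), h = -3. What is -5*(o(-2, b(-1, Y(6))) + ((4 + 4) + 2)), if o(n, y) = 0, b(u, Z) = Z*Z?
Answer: -50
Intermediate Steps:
Y(M) = 2*M*(-3 + M) (Y(M) = (M - 3)*(M + M) = (-3 + M)*(2*M) = 2*M*(-3 + M))
b(u, Z) = Z²
-5*(o(-2, b(-1, Y(6))) + ((4 + 4) + 2)) = -5*(0 + ((4 + 4) + 2)) = -5*(0 + (8 + 2)) = -5*(0 + 10) = -5*10 = -50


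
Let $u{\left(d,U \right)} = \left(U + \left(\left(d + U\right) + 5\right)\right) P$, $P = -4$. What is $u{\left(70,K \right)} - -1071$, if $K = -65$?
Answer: $1291$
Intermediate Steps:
$u{\left(d,U \right)} = -20 - 8 U - 4 d$ ($u{\left(d,U \right)} = \left(U + \left(\left(d + U\right) + 5\right)\right) \left(-4\right) = \left(U + \left(\left(U + d\right) + 5\right)\right) \left(-4\right) = \left(U + \left(5 + U + d\right)\right) \left(-4\right) = \left(5 + d + 2 U\right) \left(-4\right) = -20 - 8 U - 4 d$)
$u{\left(70,K \right)} - -1071 = \left(-20 - -520 - 280\right) - -1071 = \left(-20 + 520 - 280\right) + 1071 = 220 + 1071 = 1291$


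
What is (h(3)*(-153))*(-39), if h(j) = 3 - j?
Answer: 0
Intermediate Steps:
(h(3)*(-153))*(-39) = ((3 - 1*3)*(-153))*(-39) = ((3 - 3)*(-153))*(-39) = (0*(-153))*(-39) = 0*(-39) = 0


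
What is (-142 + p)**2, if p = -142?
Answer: 80656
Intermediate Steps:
(-142 + p)**2 = (-142 - 142)**2 = (-284)**2 = 80656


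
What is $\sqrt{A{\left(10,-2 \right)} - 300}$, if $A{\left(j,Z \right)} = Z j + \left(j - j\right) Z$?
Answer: $8 i \sqrt{5} \approx 17.889 i$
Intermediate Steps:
$A{\left(j,Z \right)} = Z j$ ($A{\left(j,Z \right)} = Z j + 0 Z = Z j + 0 = Z j$)
$\sqrt{A{\left(10,-2 \right)} - 300} = \sqrt{\left(-2\right) 10 - 300} = \sqrt{-20 - 300} = \sqrt{-320} = 8 i \sqrt{5}$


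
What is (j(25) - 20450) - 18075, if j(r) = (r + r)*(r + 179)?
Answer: -28325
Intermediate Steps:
j(r) = 2*r*(179 + r) (j(r) = (2*r)*(179 + r) = 2*r*(179 + r))
(j(25) - 20450) - 18075 = (2*25*(179 + 25) - 20450) - 18075 = (2*25*204 - 20450) - 18075 = (10200 - 20450) - 18075 = -10250 - 18075 = -28325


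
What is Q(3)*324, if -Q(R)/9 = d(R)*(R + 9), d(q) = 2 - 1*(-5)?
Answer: -244944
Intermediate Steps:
d(q) = 7 (d(q) = 2 + 5 = 7)
Q(R) = -567 - 63*R (Q(R) = -63*(R + 9) = -63*(9 + R) = -9*(63 + 7*R) = -567 - 63*R)
Q(3)*324 = (-567 - 63*3)*324 = (-567 - 189)*324 = -756*324 = -244944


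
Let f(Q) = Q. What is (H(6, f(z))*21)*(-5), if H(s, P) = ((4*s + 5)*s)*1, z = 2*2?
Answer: -18270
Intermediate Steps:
z = 4
H(s, P) = s*(5 + 4*s) (H(s, P) = ((5 + 4*s)*s)*1 = (s*(5 + 4*s))*1 = s*(5 + 4*s))
(H(6, f(z))*21)*(-5) = ((6*(5 + 4*6))*21)*(-5) = ((6*(5 + 24))*21)*(-5) = ((6*29)*21)*(-5) = (174*21)*(-5) = 3654*(-5) = -18270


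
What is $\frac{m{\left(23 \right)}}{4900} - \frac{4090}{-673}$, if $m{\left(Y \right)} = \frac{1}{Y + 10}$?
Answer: $\frac{661353673}{108824100} \approx 6.0773$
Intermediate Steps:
$m{\left(Y \right)} = \frac{1}{10 + Y}$
$\frac{m{\left(23 \right)}}{4900} - \frac{4090}{-673} = \frac{1}{\left(10 + 23\right) 4900} - \frac{4090}{-673} = \frac{1}{33} \cdot \frac{1}{4900} - - \frac{4090}{673} = \frac{1}{33} \cdot \frac{1}{4900} + \frac{4090}{673} = \frac{1}{161700} + \frac{4090}{673} = \frac{661353673}{108824100}$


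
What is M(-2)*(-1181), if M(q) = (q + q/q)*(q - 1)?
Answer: -3543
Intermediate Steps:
M(q) = (1 + q)*(-1 + q) (M(q) = (q + 1)*(-1 + q) = (1 + q)*(-1 + q))
M(-2)*(-1181) = (-1 + (-2)²)*(-1181) = (-1 + 4)*(-1181) = 3*(-1181) = -3543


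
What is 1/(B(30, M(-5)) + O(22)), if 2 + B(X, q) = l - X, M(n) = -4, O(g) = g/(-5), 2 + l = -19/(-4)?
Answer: -20/673 ≈ -0.029718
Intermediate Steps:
l = 11/4 (l = -2 - 19/(-4) = -2 - 19*(-¼) = -2 + 19/4 = 11/4 ≈ 2.7500)
O(g) = -g/5 (O(g) = g*(-⅕) = -g/5)
B(X, q) = ¾ - X (B(X, q) = -2 + (11/4 - X) = ¾ - X)
1/(B(30, M(-5)) + O(22)) = 1/((¾ - 1*30) - ⅕*22) = 1/((¾ - 30) - 22/5) = 1/(-117/4 - 22/5) = 1/(-673/20) = -20/673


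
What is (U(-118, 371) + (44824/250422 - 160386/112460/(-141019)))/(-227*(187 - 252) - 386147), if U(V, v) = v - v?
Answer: -177725958514163/368740417255451149440 ≈ -4.8198e-7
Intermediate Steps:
U(V, v) = 0
(U(-118, 371) + (44824/250422 - 160386/112460/(-141019)))/(-227*(187 - 252) - 386147) = (0 + (44824/250422 - 160386/112460/(-141019)))/(-227*(187 - 252) - 386147) = (0 + (44824*(1/250422) - 160386*1/112460*(-1/141019)))/(-227*(-65) - 386147) = (0 + (22412/125211 - 80193/56230*(-1/141019)))/(14755 - 386147) = (0 + (22412/125211 + 80193/7929498370))/(-371392) = (0 + 177725958514163/992860420406070)*(-1/371392) = (177725958514163/992860420406070)*(-1/371392) = -177725958514163/368740417255451149440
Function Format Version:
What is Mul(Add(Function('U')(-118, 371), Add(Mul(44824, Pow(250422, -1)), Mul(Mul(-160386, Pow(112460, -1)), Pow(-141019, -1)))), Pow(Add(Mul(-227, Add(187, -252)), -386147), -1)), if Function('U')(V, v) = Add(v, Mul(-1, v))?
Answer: Rational(-177725958514163, 368740417255451149440) ≈ -4.8198e-7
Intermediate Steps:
Function('U')(V, v) = 0
Mul(Add(Function('U')(-118, 371), Add(Mul(44824, Pow(250422, -1)), Mul(Mul(-160386, Pow(112460, -1)), Pow(-141019, -1)))), Pow(Add(Mul(-227, Add(187, -252)), -386147), -1)) = Mul(Add(0, Add(Mul(44824, Pow(250422, -1)), Mul(Mul(-160386, Pow(112460, -1)), Pow(-141019, -1)))), Pow(Add(Mul(-227, Add(187, -252)), -386147), -1)) = Mul(Add(0, Add(Mul(44824, Rational(1, 250422)), Mul(Mul(-160386, Rational(1, 112460)), Rational(-1, 141019)))), Pow(Add(Mul(-227, -65), -386147), -1)) = Mul(Add(0, Add(Rational(22412, 125211), Mul(Rational(-80193, 56230), Rational(-1, 141019)))), Pow(Add(14755, -386147), -1)) = Mul(Add(0, Add(Rational(22412, 125211), Rational(80193, 7929498370))), Pow(-371392, -1)) = Mul(Add(0, Rational(177725958514163, 992860420406070)), Rational(-1, 371392)) = Mul(Rational(177725958514163, 992860420406070), Rational(-1, 371392)) = Rational(-177725958514163, 368740417255451149440)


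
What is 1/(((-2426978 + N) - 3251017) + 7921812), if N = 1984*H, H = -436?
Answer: 1/1378793 ≈ 7.2527e-7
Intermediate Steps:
N = -865024 (N = 1984*(-436) = -865024)
1/(((-2426978 + N) - 3251017) + 7921812) = 1/(((-2426978 - 865024) - 3251017) + 7921812) = 1/((-3292002 - 3251017) + 7921812) = 1/(-6543019 + 7921812) = 1/1378793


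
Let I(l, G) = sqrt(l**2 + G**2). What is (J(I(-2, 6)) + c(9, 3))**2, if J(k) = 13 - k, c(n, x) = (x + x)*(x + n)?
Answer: 7265 - 340*sqrt(10) ≈ 6189.8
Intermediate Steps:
c(n, x) = 2*x*(n + x) (c(n, x) = (2*x)*(n + x) = 2*x*(n + x))
I(l, G) = sqrt(G**2 + l**2)
(J(I(-2, 6)) + c(9, 3))**2 = ((13 - sqrt(6**2 + (-2)**2)) + 2*3*(9 + 3))**2 = ((13 - sqrt(36 + 4)) + 2*3*12)**2 = ((13 - sqrt(40)) + 72)**2 = ((13 - 2*sqrt(10)) + 72)**2 = (85 - 2*sqrt(10))**2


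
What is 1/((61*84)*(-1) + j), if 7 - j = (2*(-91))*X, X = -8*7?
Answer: -1/15309 ≈ -6.5321e-5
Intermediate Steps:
X = -56
j = -10185 (j = 7 - 2*(-91)*(-56) = 7 - (-182)*(-56) = 7 - 1*10192 = 7 - 10192 = -10185)
1/((61*84)*(-1) + j) = 1/((61*84)*(-1) - 10185) = 1/(5124*(-1) - 10185) = 1/(-5124 - 10185) = 1/(-15309) = -1/15309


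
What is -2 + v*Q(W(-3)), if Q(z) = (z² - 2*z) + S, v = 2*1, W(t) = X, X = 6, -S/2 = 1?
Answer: 42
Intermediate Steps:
S = -2 (S = -2*1 = -2)
W(t) = 6
v = 2
Q(z) = -2 + z² - 2*z (Q(z) = (z² - 2*z) - 2 = -2 + z² - 2*z)
-2 + v*Q(W(-3)) = -2 + 2*(-2 + 6² - 2*6) = -2 + 2*(-2 + 36 - 12) = -2 + 2*22 = -2 + 44 = 42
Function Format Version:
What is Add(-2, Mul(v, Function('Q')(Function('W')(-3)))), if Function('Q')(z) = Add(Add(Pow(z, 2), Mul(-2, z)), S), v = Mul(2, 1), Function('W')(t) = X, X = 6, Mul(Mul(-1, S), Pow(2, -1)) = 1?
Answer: 42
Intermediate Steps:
S = -2 (S = Mul(-2, 1) = -2)
Function('W')(t) = 6
v = 2
Function('Q')(z) = Add(-2, Pow(z, 2), Mul(-2, z)) (Function('Q')(z) = Add(Add(Pow(z, 2), Mul(-2, z)), -2) = Add(-2, Pow(z, 2), Mul(-2, z)))
Add(-2, Mul(v, Function('Q')(Function('W')(-3)))) = Add(-2, Mul(2, Add(-2, Pow(6, 2), Mul(-2, 6)))) = Add(-2, Mul(2, Add(-2, 36, -12))) = Add(-2, Mul(2, 22)) = Add(-2, 44) = 42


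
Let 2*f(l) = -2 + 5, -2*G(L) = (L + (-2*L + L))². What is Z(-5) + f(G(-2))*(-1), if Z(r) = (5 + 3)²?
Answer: 125/2 ≈ 62.500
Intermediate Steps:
G(L) = 0 (G(L) = -(L + (-2*L + L))²/2 = -(L - L)²/2 = -½*0² = -½*0 = 0)
Z(r) = 64 (Z(r) = 8² = 64)
f(l) = 3/2 (f(l) = (-2 + 5)/2 = (½)*3 = 3/2)
Z(-5) + f(G(-2))*(-1) = 64 + (3/2)*(-1) = 64 - 3/2 = 125/2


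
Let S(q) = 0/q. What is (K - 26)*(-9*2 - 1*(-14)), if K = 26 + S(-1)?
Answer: 0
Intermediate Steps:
S(q) = 0
K = 26 (K = 26 + 0 = 26)
(K - 26)*(-9*2 - 1*(-14)) = (26 - 26)*(-9*2 - 1*(-14)) = 0*(-18 + 14) = 0*(-4) = 0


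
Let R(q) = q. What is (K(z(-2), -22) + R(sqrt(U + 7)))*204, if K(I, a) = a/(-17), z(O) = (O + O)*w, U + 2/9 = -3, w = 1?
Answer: 264 + 68*sqrt(34) ≈ 660.50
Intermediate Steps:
U = -29/9 (U = -2/9 - 3 = -29/9 ≈ -3.2222)
z(O) = 2*O (z(O) = (O + O)*1 = (2*O)*1 = 2*O)
K(I, a) = -a/17 (K(I, a) = a*(-1/17) = -a/17)
(K(z(-2), -22) + R(sqrt(U + 7)))*204 = (-1/17*(-22) + sqrt(-29/9 + 7))*204 = (22/17 + sqrt(34/9))*204 = (22/17 + sqrt(34)/3)*204 = 264 + 68*sqrt(34)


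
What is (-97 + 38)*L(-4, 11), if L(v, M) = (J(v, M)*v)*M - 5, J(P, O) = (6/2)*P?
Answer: -30857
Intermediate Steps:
J(P, O) = 3*P (J(P, O) = (6*(½))*P = 3*P)
L(v, M) = -5 + 3*M*v² (L(v, M) = ((3*v)*v)*M - 5 = (3*v²)*M - 5 = 3*M*v² - 5 = -5 + 3*M*v²)
(-97 + 38)*L(-4, 11) = (-97 + 38)*(-5 + 3*11*(-4)²) = -59*(-5 + 3*11*16) = -59*(-5 + 528) = -59*523 = -30857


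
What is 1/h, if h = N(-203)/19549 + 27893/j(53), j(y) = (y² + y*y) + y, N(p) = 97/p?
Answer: 22505062937/110691342084 ≈ 0.20331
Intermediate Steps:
j(y) = y + 2*y² (j(y) = (y² + y²) + y = 2*y² + y = y + 2*y²)
h = 110691342084/22505062937 (h = (97/(-203))/19549 + 27893/((53*(1 + 2*53))) = (97*(-1/203))*(1/19549) + 27893/((53*(1 + 106))) = -97/203*1/19549 + 27893/((53*107)) = -97/3968447 + 27893/5671 = 110691342084/22505062937 ≈ 4.9185)
1/h = 1/(110691342084/22505062937) = 22505062937/110691342084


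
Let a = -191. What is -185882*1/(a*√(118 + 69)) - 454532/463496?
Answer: -113633/115874 + 185882*√187/35717 ≈ 70.187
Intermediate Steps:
-185882*1/(a*√(118 + 69)) - 454532/463496 = -185882*(-1/(191*√(118 + 69))) - 454532/463496 = -185882*(-√187/35717) - 454532*1/463496 = -185882*(-√187/35717) - 113633/115874 = -(-185882)*√187/35717 - 113633/115874 = 185882*√187/35717 - 113633/115874 = -113633/115874 + 185882*√187/35717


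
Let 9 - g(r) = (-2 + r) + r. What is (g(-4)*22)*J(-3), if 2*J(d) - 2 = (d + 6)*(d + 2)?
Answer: -209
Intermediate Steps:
J(d) = 1 + (2 + d)*(6 + d)/2 (J(d) = 1 + ((d + 6)*(d + 2))/2 = 1 + ((6 + d)*(2 + d))/2 = 1 + ((2 + d)*(6 + d))/2 = 1 + (2 + d)*(6 + d)/2)
g(r) = 11 - 2*r (g(r) = 9 - ((-2 + r) + r) = 9 - (-2 + 2*r) = 9 + (2 - 2*r) = 11 - 2*r)
(g(-4)*22)*J(-3) = ((11 - 2*(-4))*22)*(7 + (1/2)*(-3)**2 + 4*(-3)) = ((11 + 8)*22)*(7 + (1/2)*9 - 12) = (19*22)*(7 + 9/2 - 12) = 418*(-1/2) = -209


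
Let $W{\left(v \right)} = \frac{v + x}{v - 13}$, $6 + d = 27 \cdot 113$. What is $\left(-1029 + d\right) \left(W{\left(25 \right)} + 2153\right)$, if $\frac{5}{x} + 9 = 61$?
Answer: $\frac{56480634}{13} \approx 4.3447 \cdot 10^{6}$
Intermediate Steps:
$x = \frac{5}{52}$ ($x = \frac{5}{-9 + 61} = \frac{5}{52} \approx 0.096154$)
$d = 3045$ ($d = -6 + 27 \cdot 113 = -6 + 3051 = 3045$)
$W{\left(v \right)} = \frac{\frac{5}{52} + v}{-13 + v}$ ($W{\left(v \right)} = \frac{v + \frac{5}{52}}{v - 13} = \frac{\frac{5}{52} + v}{-13 + v}$)
$\left(-1029 + d\right) \left(W{\left(25 \right)} + 2153\right) = \left(-1029 + 3045\right) \left(\frac{\frac{5}{52} + 25}{-13 + 25} + 2153\right) = 2016 \left(\frac{1}{12} \cdot \frac{1305}{52} + 2153\right) = 2016 \left(\frac{435}{208} + 2153\right) = 2016 \cdot \frac{448259}{208} = \frac{56480634}{13}$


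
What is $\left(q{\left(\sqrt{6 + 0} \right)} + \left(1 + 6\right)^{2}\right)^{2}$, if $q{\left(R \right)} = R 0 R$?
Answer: $2401$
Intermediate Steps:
$q{\left(R \right)} = 0$ ($q{\left(R \right)} = 0 R = 0$)
$\left(q{\left(\sqrt{6 + 0} \right)} + \left(1 + 6\right)^{2}\right)^{2} = \left(0 + \left(1 + 6\right)^{2}\right)^{2} = \left(0 + 7^{2}\right)^{2} = \left(0 + 49\right)^{2} = 49^{2} = 2401$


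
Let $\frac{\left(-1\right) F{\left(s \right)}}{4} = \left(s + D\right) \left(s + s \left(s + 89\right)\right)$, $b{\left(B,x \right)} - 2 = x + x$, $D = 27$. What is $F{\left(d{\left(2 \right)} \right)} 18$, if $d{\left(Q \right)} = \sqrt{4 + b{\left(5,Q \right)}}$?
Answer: $-84240 - 175680 \sqrt{10} \approx -6.3979 \cdot 10^{5}$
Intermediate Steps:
$b{\left(B,x \right)} = 2 + 2 x$ ($b{\left(B,x \right)} = 2 + \left(x + x\right) = 2 + 2 x$)
$d{\left(Q \right)} = \sqrt{6 + 2 Q}$ ($d{\left(Q \right)} = \sqrt{4 + \left(2 + 2 Q\right)} = \sqrt{6 + 2 Q}$)
$F{\left(s \right)} = - 4 \left(27 + s\right) \left(s + s \left(89 + s\right)\right)$ ($F{\left(s \right)} = - 4 \left(s + 27\right) \left(s + s \left(s + 89\right)\right) = - 4 \left(27 + s\right) \left(s + s \left(89 + s\right)\right)$)
$F{\left(d{\left(2 \right)} \right)} 18 = - 4 \sqrt{6 + 2 \cdot 2} \left(2430 + \left(\sqrt{6 + 2 \cdot 2}\right)^{2} + 117 \sqrt{6 + 2 \cdot 2}\right) 18 = - 4 \sqrt{6 + 4} \left(2430 + \left(\sqrt{6 + 4}\right)^{2} + 117 \sqrt{6 + 4}\right) 18 = - 4 \sqrt{10} \left(2430 + \left(\sqrt{10}\right)^{2} + 117 \sqrt{10}\right) 18 = - 4 \sqrt{10} \left(2430 + 10 + 117 \sqrt{10}\right) 18 = - 4 \sqrt{10} \left(2440 + 117 \sqrt{10}\right) 18 = - 72 \sqrt{10} \left(2440 + 117 \sqrt{10}\right)$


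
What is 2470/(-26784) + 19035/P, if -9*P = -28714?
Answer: 1129394345/192268944 ≈ 5.8740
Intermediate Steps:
P = 28714/9 (P = -⅑*(-28714) = 28714/9 ≈ 3190.4)
2470/(-26784) + 19035/P = 2470/(-26784) + 19035/(28714/9) = 2470*(-1/26784) + 19035*(9/28714) = -1235/13392 + 171315/28714 = 1129394345/192268944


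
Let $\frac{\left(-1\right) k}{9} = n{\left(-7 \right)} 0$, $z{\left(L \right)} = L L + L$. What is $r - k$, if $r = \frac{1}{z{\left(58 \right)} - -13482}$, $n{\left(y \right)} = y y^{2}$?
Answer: $\frac{1}{16904} \approx 5.9158 \cdot 10^{-5}$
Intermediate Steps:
$n{\left(y \right)} = y^{3}$
$z{\left(L \right)} = L + L^{2}$ ($z{\left(L \right)} = L^{2} + L = L + L^{2}$)
$k = 0$ ($k = - 9 \left(-7\right)^{3} \cdot 0 = - 9 \left(\left(-343\right) 0\right) = \left(-9\right) 0 = 0$)
$r = \frac{1}{16904}$ ($r = \frac{1}{58 \left(1 + 58\right) - -13482} = \frac{1}{58 \cdot 59 + 13482} = \frac{1}{3422 + 13482} = \frac{1}{16904} \approx 5.9158 \cdot 10^{-5}$)
$r - k = \frac{1}{16904} - 0 = \frac{1}{16904} + 0 = \frac{1}{16904}$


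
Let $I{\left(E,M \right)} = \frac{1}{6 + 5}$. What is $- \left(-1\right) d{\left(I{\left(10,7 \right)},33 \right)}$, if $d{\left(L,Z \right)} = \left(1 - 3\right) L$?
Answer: $- \frac{2}{11} \approx -0.18182$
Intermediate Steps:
$I{\left(E,M \right)} = \frac{1}{11}$
$d{\left(L,Z \right)} = - 2 L$
$- \left(-1\right) d{\left(I{\left(10,7 \right)},33 \right)} = - \left(-1\right) \left(\left(-2\right) \frac{1}{11}\right) = - \frac{\left(-1\right) \left(-2\right)}{11} = \left(-1\right) \frac{2}{11} = - \frac{2}{11}$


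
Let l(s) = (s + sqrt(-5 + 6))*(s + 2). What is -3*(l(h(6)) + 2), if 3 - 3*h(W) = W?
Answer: -6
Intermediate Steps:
h(W) = 1 - W/3
l(s) = (1 + s)*(2 + s) (l(s) = (s + sqrt(1))*(2 + s) = (s + 1)*(2 + s) = (1 + s)*(2 + s))
-3*(l(h(6)) + 2) = -3*((2 + (1 - 1/3*6)**2 + 3*(1 - 1/3*6)) + 2) = -3*((2 + (1 - 2)**2 + 3*(1 - 2)) + 2) = -3*((2 + (-1)**2 + 3*(-1)) + 2) = -3*((2 + 1 - 3) + 2) = -3*(0 + 2) = -3*2 = -6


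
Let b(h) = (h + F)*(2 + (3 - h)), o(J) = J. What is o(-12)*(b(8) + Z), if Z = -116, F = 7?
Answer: 1932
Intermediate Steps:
b(h) = (5 - h)*(7 + h) (b(h) = (h + 7)*(2 + (3 - h)) = (7 + h)*(5 - h) = (5 - h)*(7 + h))
o(-12)*(b(8) + Z) = -12*((35 - 1*8**2 - 2*8) - 116) = -12*((35 - 1*64 - 16) - 116) = -12*((35 - 64 - 16) - 116) = -12*(-45 - 116) = -12*(-161) = 1932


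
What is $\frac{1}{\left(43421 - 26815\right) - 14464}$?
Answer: $\frac{1}{2142} \approx 0.00046685$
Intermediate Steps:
$\frac{1}{\left(43421 - 26815\right) - 14464} = \frac{1}{16606 - 14464} = \frac{1}{2142}$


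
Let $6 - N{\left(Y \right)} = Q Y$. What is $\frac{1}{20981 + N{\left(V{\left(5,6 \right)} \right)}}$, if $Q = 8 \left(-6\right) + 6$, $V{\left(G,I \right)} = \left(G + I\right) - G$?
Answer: $\frac{1}{21239} \approx 4.7083 \cdot 10^{-5}$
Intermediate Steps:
$V{\left(G,I \right)} = I$
$Q = -42$ ($Q = -48 + 6 = -42$)
$N{\left(Y \right)} = 6 + 42 Y$ ($N{\left(Y \right)} = 6 - - 42 Y = 6 + 42 Y$)
$\frac{1}{20981 + N{\left(V{\left(5,6 \right)} \right)}} = \frac{1}{20981 + \left(6 + 42 \cdot 6\right)} = \frac{1}{20981 + \left(6 + 252\right)} = \frac{1}{20981 + 258} = \frac{1}{21239}$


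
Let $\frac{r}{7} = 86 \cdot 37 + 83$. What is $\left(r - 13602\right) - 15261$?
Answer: $-6008$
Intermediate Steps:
$r = 22855$ ($r = 7 \left(86 \cdot 37 + 83\right) = 7 \left(3182 + 83\right) = 7 \cdot 3265 = 22855$)
$\left(r - 13602\right) - 15261 = \left(22855 - 13602\right) - 15261 = 9253 - 15261 = -6008$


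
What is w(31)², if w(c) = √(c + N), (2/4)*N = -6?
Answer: 19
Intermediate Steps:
N = -12 (N = 2*(-6) = -12)
w(c) = √(-12 + c) (w(c) = √(c - 12) = √(-12 + c))
w(31)² = (√(-12 + 31))² = (√19)² = 19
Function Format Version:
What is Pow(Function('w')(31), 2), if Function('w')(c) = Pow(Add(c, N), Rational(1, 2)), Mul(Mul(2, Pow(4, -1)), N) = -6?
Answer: 19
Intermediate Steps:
N = -12 (N = Mul(2, -6) = -12)
Function('w')(c) = Pow(Add(-12, c), Rational(1, 2)) (Function('w')(c) = Pow(Add(c, -12), Rational(1, 2)) = Pow(Add(-12, c), Rational(1, 2)))
Pow(Function('w')(31), 2) = Pow(Pow(Add(-12, 31), Rational(1, 2)), 2) = Pow(Pow(19, Rational(1, 2)), 2) = 19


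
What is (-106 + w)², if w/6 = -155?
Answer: 1073296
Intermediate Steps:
w = -930 (w = 6*(-155) = -930)
(-106 + w)² = (-106 - 930)² = (-1036)² = 1073296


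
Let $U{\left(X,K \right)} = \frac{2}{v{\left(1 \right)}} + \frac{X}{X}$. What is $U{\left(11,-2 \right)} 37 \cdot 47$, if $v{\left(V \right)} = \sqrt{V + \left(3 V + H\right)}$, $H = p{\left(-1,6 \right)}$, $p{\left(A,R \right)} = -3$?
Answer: $5217$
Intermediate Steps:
$H = -3$
$v{\left(V \right)} = \sqrt{-3 + 4 V}$ ($v{\left(V \right)} = \sqrt{V + \left(3 V - 3\right)} = \sqrt{V + \left(-3 + 3 V\right)} = \sqrt{-3 + 4 V}$)
$U{\left(X,K \right)} = 3$ ($U{\left(X,K \right)} = \frac{2}{\sqrt{-3 + 4 \cdot 1}} + \frac{X}{X} = \frac{2}{\sqrt{-3 + 4}} + 1 = \frac{2}{\sqrt{1}} + 1 = \frac{2}{1} + 1 = 2 \cdot 1 + 1 = 2 + 1 = 3$)
$U{\left(11,-2 \right)} 37 \cdot 47 = 3 \cdot 37 \cdot 47 = 111 \cdot 47 = 5217$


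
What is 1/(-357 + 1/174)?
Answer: -174/62117 ≈ -0.0028012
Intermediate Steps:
1/(-357 + 1/174) = 1/(-62117/174) = -174/62117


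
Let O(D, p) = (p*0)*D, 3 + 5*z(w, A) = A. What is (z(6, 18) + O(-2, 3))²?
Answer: 9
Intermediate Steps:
z(w, A) = -⅗ + A/5
O(D, p) = 0 (O(D, p) = 0*D = 0)
(z(6, 18) + O(-2, 3))² = ((-⅗ + (⅕)*18) + 0)² = ((-⅗ + 18/5) + 0)² = (3 + 0)² = 3² = 9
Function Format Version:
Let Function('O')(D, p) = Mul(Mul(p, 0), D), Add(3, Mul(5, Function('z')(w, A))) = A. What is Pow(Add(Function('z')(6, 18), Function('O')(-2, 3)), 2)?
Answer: 9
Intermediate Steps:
Function('z')(w, A) = Add(Rational(-3, 5), Mul(Rational(1, 5), A))
Function('O')(D, p) = 0 (Function('O')(D, p) = Mul(0, D) = 0)
Pow(Add(Function('z')(6, 18), Function('O')(-2, 3)), 2) = Pow(Add(Add(Rational(-3, 5), Mul(Rational(1, 5), 18)), 0), 2) = Pow(Add(Add(Rational(-3, 5), Rational(18, 5)), 0), 2) = Pow(Add(3, 0), 2) = Pow(3, 2) = 9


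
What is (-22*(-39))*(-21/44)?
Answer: -819/2 ≈ -409.50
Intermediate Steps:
(-22*(-39))*(-21/44) = 858*(-21*1/44) = 858*(-21/44) = -819/2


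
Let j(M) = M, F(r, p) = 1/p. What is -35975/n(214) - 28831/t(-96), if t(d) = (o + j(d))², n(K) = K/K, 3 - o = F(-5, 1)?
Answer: -317903931/8836 ≈ -35978.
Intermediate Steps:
o = 2 (o = 3 - 1/1 = 3 - 1*1 = 3 - 1 = 2)
n(K) = 1
t(d) = (2 + d)²
-35975/n(214) - 28831/t(-96) = -35975/1 - 28831/(2 - 96)² = -35975*1 - 28831/((-94)²) = -35975 - 28831/8836 = -317903931/8836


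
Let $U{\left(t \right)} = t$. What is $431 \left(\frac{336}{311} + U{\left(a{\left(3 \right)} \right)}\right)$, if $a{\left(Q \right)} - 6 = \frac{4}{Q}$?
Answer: $\frac{3383350}{933} \approx 3626.3$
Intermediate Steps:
$a{\left(Q \right)} = 6 + \frac{4}{Q}$
$431 \left(\frac{336}{311} + U{\left(a{\left(3 \right)} \right)}\right) = 431 \left(\frac{336}{311} + \left(6 + \frac{4}{3}\right)\right) = 431 \left(\frac{336}{311} + \frac{22}{3}\right) = 431 \cdot \frac{7850}{933} = \frac{3383350}{933}$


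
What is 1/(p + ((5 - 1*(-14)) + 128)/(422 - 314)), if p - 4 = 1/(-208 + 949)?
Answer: 8892/47683 ≈ 0.18648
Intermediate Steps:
p = 2965/741 (p = 4 + 1/(-208 + 949) = 4 + 1/741 = 2965/741 ≈ 4.0014)
1/(p + ((5 - 1*(-14)) + 128)/(422 - 314)) = 1/(2965/741 + ((5 - 1*(-14)) + 128)/(422 - 314)) = 1/(2965/741 + ((5 + 14) + 128)/108) = 1/(2965/741 + (19 + 128)*(1/108)) = 1/(2965/741 + 147*(1/108)) = 1/(2965/741 + 49/36) = 1/(47683/8892) = 8892/47683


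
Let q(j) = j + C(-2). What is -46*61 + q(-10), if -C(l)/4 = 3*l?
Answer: -2792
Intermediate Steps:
C(l) = -12*l
q(j) = 24 + j (q(j) = j - 12*(-2) = j + 24 = 24 + j)
-46*61 + q(-10) = -46*61 + (24 - 10) = -2806 + 14 = -2792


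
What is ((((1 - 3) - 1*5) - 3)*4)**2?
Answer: 1600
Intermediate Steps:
((((1 - 3) - 1*5) - 3)*4)**2 = (((-2 - 5) - 3)*4)**2 = ((-7 - 3)*4)**2 = (-10*4)**2 = (-40)**2 = 1600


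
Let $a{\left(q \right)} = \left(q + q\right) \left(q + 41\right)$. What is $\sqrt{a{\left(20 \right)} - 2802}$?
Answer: $i \sqrt{362} \approx 19.026 i$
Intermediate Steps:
$a{\left(q \right)} = 2 q \left(41 + q\right)$
$\sqrt{a{\left(20 \right)} - 2802} = \sqrt{2 \cdot 20 \left(41 + 20\right) - 2802} = \sqrt{2 \cdot 20 \cdot 61 - 2802} = \sqrt{2440 - 2802} = \sqrt{-362} = i \sqrt{362}$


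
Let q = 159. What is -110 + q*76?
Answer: 11974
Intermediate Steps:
-110 + q*76 = -110 + 159*76 = -110 + 12084 = 11974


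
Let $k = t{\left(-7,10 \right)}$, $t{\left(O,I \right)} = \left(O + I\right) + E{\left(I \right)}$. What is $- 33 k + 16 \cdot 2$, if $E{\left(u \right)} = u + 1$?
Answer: $-430$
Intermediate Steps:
$E{\left(u \right)} = 1 + u$
$t{\left(O,I \right)} = 1 + O + 2 I$ ($t{\left(O,I \right)} = \left(O + I\right) + \left(1 + I\right) = \left(I + O\right) + \left(1 + I\right) = 1 + O + 2 I$)
$k = 14$ ($k = 1 - 7 + 2 \cdot 10 = 1 - 7 + 20 = 14$)
$- 33 k + 16 \cdot 2 = \left(-33\right) 14 + 16 \cdot 2 = -462 + 32 = -430$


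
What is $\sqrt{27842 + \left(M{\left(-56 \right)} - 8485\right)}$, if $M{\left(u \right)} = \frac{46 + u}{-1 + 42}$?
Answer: $\frac{\sqrt{32538707}}{41} \approx 139.13$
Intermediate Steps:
$M{\left(u \right)} = \frac{46}{41} + \frac{u}{41}$ ($M{\left(u \right)} = \frac{46 + u}{41} = \left(46 + u\right) \frac{1}{41} = \frac{46}{41} + \frac{u}{41}$)
$\sqrt{27842 + \left(M{\left(-56 \right)} - 8485\right)} = \sqrt{27842 + \left(\left(\frac{46}{41} + \frac{1}{41} \left(-56\right)\right) - 8485\right)} = \sqrt{27842 + \left(\left(\frac{46}{41} - \frac{56}{41}\right) - 8485\right)} = \sqrt{27842 - \frac{347895}{41}} = \sqrt{\frac{793627}{41}} = \frac{\sqrt{32538707}}{41}$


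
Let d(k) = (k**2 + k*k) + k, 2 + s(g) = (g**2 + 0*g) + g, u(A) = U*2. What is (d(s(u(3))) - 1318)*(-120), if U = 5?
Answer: -2654160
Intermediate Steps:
u(A) = 10 (u(A) = 5*2 = 10)
s(g) = -2 + g + g**2 (s(g) = -2 + ((g**2 + 0*g) + g) = -2 + ((g**2 + 0) + g) = -2 + (g**2 + g) = -2 + (g + g**2) = -2 + g + g**2)
d(k) = k + 2*k**2 (d(k) = (k**2 + k**2) + k = 2*k**2 + k = k + 2*k**2)
(d(s(u(3))) - 1318)*(-120) = ((-2 + 10 + 10**2)*(1 + 2*(-2 + 10 + 10**2)) - 1318)*(-120) = ((-2 + 10 + 100)*(1 + 2*(-2 + 10 + 100)) - 1318)*(-120) = (108*(1 + 2*108) - 1318)*(-120) = (108*(1 + 216) - 1318)*(-120) = (108*217 - 1318)*(-120) = (23436 - 1318)*(-120) = 22118*(-120) = -2654160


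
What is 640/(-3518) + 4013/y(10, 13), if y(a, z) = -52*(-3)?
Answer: 7008947/274404 ≈ 25.542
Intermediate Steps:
y(a, z) = 156 (y(a, z) = -26*(-6) = 156)
640/(-3518) + 4013/y(10, 13) = 640/(-3518) + 4013/156 = 640*(-1/3518) + 4013*(1/156) = -320/1759 + 4013/156 = 7008947/274404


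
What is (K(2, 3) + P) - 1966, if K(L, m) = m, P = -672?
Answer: -2635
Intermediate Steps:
(K(2, 3) + P) - 1966 = (3 - 672) - 1966 = -669 - 1966 = -2635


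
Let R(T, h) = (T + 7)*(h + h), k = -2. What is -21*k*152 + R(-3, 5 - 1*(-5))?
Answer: 6464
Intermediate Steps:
R(T, h) = 2*h*(7 + T) (R(T, h) = (7 + T)*(2*h) = 2*h*(7 + T))
-21*k*152 + R(-3, 5 - 1*(-5)) = -21*(-2)*152 + 2*(5 - 1*(-5))*(7 - 3) = 42*152 + 2*(5 + 5)*4 = 6384 + 2*10*4 = 6384 + 80 = 6464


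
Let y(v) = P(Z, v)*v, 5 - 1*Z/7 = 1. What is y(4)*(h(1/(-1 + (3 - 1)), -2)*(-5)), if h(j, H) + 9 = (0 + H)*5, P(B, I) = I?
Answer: 1520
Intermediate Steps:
Z = 28 (Z = 35 - 7*1 = 35 - 7 = 28)
h(j, H) = -9 + 5*H (h(j, H) = -9 + (0 + H)*5 = -9 + H*5 = -9 + 5*H)
y(v) = v**2 (y(v) = v*v = v**2)
y(4)*(h(1/(-1 + (3 - 1)), -2)*(-5)) = 4**2*((-9 + 5*(-2))*(-5)) = 16*((-9 - 10)*(-5)) = 16*(-19*(-5)) = 16*95 = 1520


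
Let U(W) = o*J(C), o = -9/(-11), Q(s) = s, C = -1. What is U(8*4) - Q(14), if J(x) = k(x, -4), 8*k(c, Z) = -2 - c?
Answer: -1241/88 ≈ -14.102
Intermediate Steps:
k(c, Z) = -1/4 - c/8 (k(c, Z) = (-2 - c)/8 = -1/4 - c/8)
J(x) = -1/4 - x/8
o = 9/11 (o = -9*(-1/11) = 9/11 ≈ 0.81818)
U(W) = -9/88 (U(W) = 9*(-1/4 - 1/8*(-1))/11 = 9*(-1/4 + 1/8)/11 = (9/11)*(-1/8) = -9/88)
U(8*4) - Q(14) = -9/88 - 1*14 = -9/88 - 14 = -1241/88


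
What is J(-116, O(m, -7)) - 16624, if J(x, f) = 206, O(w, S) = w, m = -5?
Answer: -16418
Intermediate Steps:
J(-116, O(m, -7)) - 16624 = 206 - 16624 = -16418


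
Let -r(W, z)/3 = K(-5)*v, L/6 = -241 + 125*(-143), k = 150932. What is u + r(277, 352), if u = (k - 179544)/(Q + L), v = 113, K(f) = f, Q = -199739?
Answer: 522825937/308435 ≈ 1695.1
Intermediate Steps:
L = -108696 (L = 6*(-241 + 125*(-143)) = 6*(-241 - 17875) = 6*(-18116) = -108696)
u = 28612/308435 (u = (150932 - 179544)/(-199739 - 108696) = -28612/(-308435) = -28612*(-1/308435) = 28612/308435 ≈ 0.092765)
r(W, z) = 1695 (r(W, z) = -(-15)*113 = -3*(-565) = 1695)
u + r(277, 352) = 28612/308435 + 1695 = 522825937/308435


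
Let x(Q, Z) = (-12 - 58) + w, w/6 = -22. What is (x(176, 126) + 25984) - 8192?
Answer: 17590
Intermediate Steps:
w = -132 (w = 6*(-22) = -132)
x(Q, Z) = -202 (x(Q, Z) = (-12 - 58) - 132 = -70 - 132 = -202)
(x(176, 126) + 25984) - 8192 = (-202 + 25984) - 8192 = 25782 - 8192 = 17590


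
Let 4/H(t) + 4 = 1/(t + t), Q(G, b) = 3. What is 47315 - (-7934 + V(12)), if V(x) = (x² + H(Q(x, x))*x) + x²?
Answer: 1264391/23 ≈ 54974.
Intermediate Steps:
H(t) = 4/(-4 + 1/(2*t)) (H(t) = 4/(-4 + 1/(t + t)) = 4/(-4 + 1/(2*t)))
V(x) = 2*x² - 24*x/23 (V(x) = (x² + (-8*3/(-1 + 8*3))*x) + x² = (x² + (-8*3/(-1 + 24))*x) + x² = (x² + (-8*3/23)*x) + x² = (x² + (-8*3*1/23)*x) + x² = (x² - 24*x/23) + x² = 2*x² - 24*x/23)
47315 - (-7934 + V(12)) = 47315 - (-7934 + (2/23)*12*(-12 + 23*12)) = 47315 - (-7934 + (2/23)*12*(-12 + 276)) = 47315 - (-7934 + (2/23)*12*264) = 47315 - (-7934 + 6336/23) = 47315 - 1*(-176146/23) = 47315 + 176146/23 = 1264391/23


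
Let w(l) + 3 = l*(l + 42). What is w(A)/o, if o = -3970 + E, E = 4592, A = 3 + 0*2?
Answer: 66/311 ≈ 0.21222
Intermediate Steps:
A = 3 (A = 3 + 0 = 3)
w(l) = -3 + l*(42 + l) (w(l) = -3 + l*(l + 42) = -3 + l*(42 + l))
o = 622 (o = -3970 + 4592 = 622)
w(A)/o = (-3 + 3² + 42*3)/622 = (-3 + 9 + 126)*(1/622) = 132*(1/622) = 66/311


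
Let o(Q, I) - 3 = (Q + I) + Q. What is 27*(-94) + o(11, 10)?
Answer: -2503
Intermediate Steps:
o(Q, I) = 3 + I + 2*Q (o(Q, I) = 3 + ((Q + I) + Q) = 3 + ((I + Q) + Q) = 3 + (I + 2*Q) = 3 + I + 2*Q)
27*(-94) + o(11, 10) = 27*(-94) + (3 + 10 + 2*11) = -2538 + (3 + 10 + 22) = -2538 + 35 = -2503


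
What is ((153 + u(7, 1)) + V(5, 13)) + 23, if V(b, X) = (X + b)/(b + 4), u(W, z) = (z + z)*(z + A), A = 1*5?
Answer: 190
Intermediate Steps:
A = 5
u(W, z) = 2*z*(5 + z) (u(W, z) = (z + z)*(z + 5) = (2*z)*(5 + z) = 2*z*(5 + z))
V(b, X) = (X + b)/(4 + b)
((153 + u(7, 1)) + V(5, 13)) + 23 = ((153 + 2*1*(5 + 1)) + (13 + 5)/(4 + 5)) + 23 = ((153 + 2*1*6) + 18/9) + 23 = ((153 + 12) + (⅑)*18) + 23 = (165 + 2) + 23 = 167 + 23 = 190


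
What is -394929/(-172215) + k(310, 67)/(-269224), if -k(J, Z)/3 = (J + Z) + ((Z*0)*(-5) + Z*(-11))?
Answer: 1474144068/643950155 ≈ 2.2892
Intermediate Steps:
k(J, Z) = -3*J + 30*Z (k(J, Z) = -3*((J + Z) + ((Z*0)*(-5) + Z*(-11))) = -3*((J + Z) + (0*(-5) - 11*Z)) = -3*((J + Z) + (0 - 11*Z)) = -3*((J + Z) - 11*Z) = -3*(J - 10*Z) = -3*J + 30*Z)
-394929/(-172215) + k(310, 67)/(-269224) = -394929/(-172215) + (-3*310 + 30*67)/(-269224) = -394929*(-1/172215) + (-930 + 2010)*(-1/269224) = 43881/19135 + 1080*(-1/269224) = 43881/19135 - 135/33653 = 1474144068/643950155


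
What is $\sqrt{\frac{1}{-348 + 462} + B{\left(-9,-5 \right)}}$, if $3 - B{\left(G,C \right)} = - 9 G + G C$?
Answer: $\frac{i \sqrt{1598394}}{114} \approx 11.09 i$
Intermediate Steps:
$B{\left(G,C \right)} = 3 + 9 G - C G$ ($B{\left(G,C \right)} = 3 - \left(- 9 G + G C\right) = 3 - \left(- 9 G + C G\right) = 3 + 9 G - C G$)
$\sqrt{\frac{1}{-348 + 462} + B{\left(-9,-5 \right)}} = \sqrt{\frac{1}{-348 + 462} + \left(3 + 9 \left(-9\right) - \left(-5\right) \left(-9\right)\right)} = \sqrt{\frac{1}{114} - 123} = \sqrt{- \frac{14021}{114}} = \frac{i \sqrt{1598394}}{114}$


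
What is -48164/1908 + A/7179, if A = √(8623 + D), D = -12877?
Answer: -12041/477 + I*√4254/7179 ≈ -25.243 + 0.0090852*I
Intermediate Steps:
A = I*√4254 (A = √(8623 - 12877) = √(-4254) = I*√4254 ≈ 65.223*I)
-48164/1908 + A/7179 = -48164/1908 + (I*√4254)/7179 = -48164*1/1908 + (I*√4254)*(1/7179) = -12041/477 + I*√4254/7179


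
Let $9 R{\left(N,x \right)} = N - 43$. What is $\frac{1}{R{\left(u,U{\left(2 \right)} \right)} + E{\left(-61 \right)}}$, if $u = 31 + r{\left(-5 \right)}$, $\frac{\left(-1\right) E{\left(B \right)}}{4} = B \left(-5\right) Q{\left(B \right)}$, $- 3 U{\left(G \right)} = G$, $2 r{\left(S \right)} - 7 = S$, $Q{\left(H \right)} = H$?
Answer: $\frac{9}{669769} \approx 1.3437 \cdot 10^{-5}$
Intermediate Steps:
$r{\left(S \right)} = \frac{7}{2} + \frac{S}{2}$
$U{\left(G \right)} = - \frac{G}{3}$
$E{\left(B \right)} = 20 B^{2}$ ($E{\left(B \right)} = - 4 B \left(-5\right) B = - 4 - 5 B B = - 4 \left(- 5 B^{2}\right) = 20 B^{2}$)
$u = 32$ ($u = 31 + \left(\frac{7}{2} + \frac{1}{2} \left(-5\right)\right) = 31 + \left(\frac{7}{2} - \frac{5}{2}\right) = 31 + 1 = 32$)
$R{\left(N,x \right)} = - \frac{43}{9} + \frac{N}{9}$ ($R{\left(N,x \right)} = \frac{N - 43}{9} = \frac{-43 + N}{9} = - \frac{43}{9} + \frac{N}{9}$)
$\frac{1}{R{\left(u,U{\left(2 \right)} \right)} + E{\left(-61 \right)}} = \frac{1}{\left(- \frac{43}{9} + \frac{1}{9} \cdot 32\right) + 20 \left(-61\right)^{2}} = \frac{1}{\left(- \frac{43}{9} + \frac{32}{9}\right) + 20 \cdot 3721} = \frac{1}{- \frac{11}{9} + 74420} = \frac{1}{\frac{669769}{9}} = \frac{9}{669769}$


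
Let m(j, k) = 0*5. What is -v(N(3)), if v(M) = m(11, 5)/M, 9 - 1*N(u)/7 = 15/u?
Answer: 0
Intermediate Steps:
N(u) = 63 - 105/u
m(j, k) = 0
v(M) = 0 (v(M) = 0/M = 0)
-v(N(3)) = -1*0 = 0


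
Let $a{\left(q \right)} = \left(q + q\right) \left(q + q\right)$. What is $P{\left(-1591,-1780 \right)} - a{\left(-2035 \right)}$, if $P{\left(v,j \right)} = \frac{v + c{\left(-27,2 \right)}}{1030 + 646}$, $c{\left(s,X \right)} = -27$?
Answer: $- \frac{13881387009}{838} \approx -1.6565 \cdot 10^{7}$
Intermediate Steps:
$a{\left(q \right)} = 4 q^{2}$ ($a{\left(q \right)} = 2 q 2 q = 4 q^{2}$)
$P{\left(v,j \right)} = - \frac{27}{1676} + \frac{v}{1676}$ ($P{\left(v,j \right)} = \frac{v - 27}{1030 + 646} = \frac{-27 + v}{1676} = \left(-27 + v\right) \frac{1}{1676} = - \frac{27}{1676} + \frac{v}{1676}$)
$P{\left(-1591,-1780 \right)} - a{\left(-2035 \right)} = \left(- \frac{27}{1676} + \frac{1}{1676} \left(-1591\right)\right) - 4 \left(-2035\right)^{2} = \left(- \frac{27}{1676} - \frac{1591}{1676}\right) - 4 \cdot 4141225 = - \frac{809}{838} - 16564900 = - \frac{13881387009}{838}$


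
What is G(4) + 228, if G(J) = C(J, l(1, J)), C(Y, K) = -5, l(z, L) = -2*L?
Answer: 223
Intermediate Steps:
G(J) = -5
G(4) + 228 = -5 + 228 = 223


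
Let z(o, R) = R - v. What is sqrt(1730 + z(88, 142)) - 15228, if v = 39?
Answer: -15228 + sqrt(1833) ≈ -15185.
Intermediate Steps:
z(o, R) = -39 + R (z(o, R) = R - 1*39 = R - 39 = -39 + R)
sqrt(1730 + z(88, 142)) - 15228 = sqrt(1730 + (-39 + 142)) - 15228 = sqrt(1730 + 103) - 15228 = sqrt(1833) - 15228 = -15228 + sqrt(1833)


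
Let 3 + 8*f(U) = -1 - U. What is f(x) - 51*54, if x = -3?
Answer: -22033/8 ≈ -2754.1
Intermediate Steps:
f(U) = -½ - U/8 (f(U) = -3/8 + (-1 - U)/8 = -3/8 + (-⅛ - U/8) = -½ - U/8)
f(x) - 51*54 = (-½ - ⅛*(-3)) - 51*54 = (-½ + 3/8) - 2754 = -⅛ - 2754 = -22033/8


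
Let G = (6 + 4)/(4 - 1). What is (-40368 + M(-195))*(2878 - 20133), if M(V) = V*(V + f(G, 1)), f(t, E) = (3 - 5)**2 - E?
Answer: 50522640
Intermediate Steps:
G = 10/3 ≈ 3.3333
f(t, E) = 4 - E (f(t, E) = (-2)**2 - E = 4 - E)
M(V) = V*(3 + V) (M(V) = V*(V + (4 - 1*1)) = V*(V + (4 - 1)) = V*(V + 3) = V*(3 + V))
(-40368 + M(-195))*(2878 - 20133) = (-40368 - 195*(3 - 195))*(2878 - 20133) = (-40368 - 195*(-192))*(-17255) = (-40368 + 37440)*(-17255) = -2928*(-17255) = 50522640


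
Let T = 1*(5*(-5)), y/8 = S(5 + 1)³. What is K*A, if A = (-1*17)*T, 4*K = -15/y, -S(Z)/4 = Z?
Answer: 2125/147456 ≈ 0.014411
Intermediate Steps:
S(Z) = -4*Z
y = -110592 (y = 8*(-4*(5 + 1))³ = 8*(-4*6)³ = 8*(-24)³ = 8*(-13824) = -110592)
K = 5/147456 (K = (-15/(-110592))/4 = (-15*(-1/110592))/4 = (¼)*(5/36864) = 5/147456 ≈ 3.3908e-5)
T = -25 (T = 1*(-25) = -25)
A = 425 (A = -1*17*(-25) = -17*(-25) = 425)
K*A = (5/147456)*425 = 2125/147456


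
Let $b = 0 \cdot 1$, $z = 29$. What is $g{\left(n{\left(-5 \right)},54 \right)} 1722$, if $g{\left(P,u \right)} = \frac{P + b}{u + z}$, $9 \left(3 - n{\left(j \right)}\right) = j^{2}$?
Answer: $\frac{1148}{249} \approx 4.6104$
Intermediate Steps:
$b = 0$
$n{\left(j \right)} = 3 - \frac{j^{2}}{9}$
$g{\left(P,u \right)} = \frac{P}{29 + u}$ ($g{\left(P,u \right)} = \frac{P + 0}{u + 29} = \frac{P}{29 + u}$)
$g{\left(n{\left(-5 \right)},54 \right)} 1722 = \frac{3 - \frac{\left(-5\right)^{2}}{9}}{29 + 54} \cdot 1722 = \frac{3 - \frac{25}{9}}{83} \cdot 1722 = \left(3 - \frac{25}{9}\right) \frac{1}{83} \cdot 1722 = \frac{2}{9} \cdot \frac{1}{83} \cdot 1722 = \frac{2}{747} \cdot 1722 = \frac{1148}{249}$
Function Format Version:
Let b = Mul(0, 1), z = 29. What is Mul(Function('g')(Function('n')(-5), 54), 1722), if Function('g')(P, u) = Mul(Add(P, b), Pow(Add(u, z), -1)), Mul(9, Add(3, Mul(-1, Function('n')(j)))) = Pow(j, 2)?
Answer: Rational(1148, 249) ≈ 4.6104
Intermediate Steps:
b = 0
Function('n')(j) = Add(3, Mul(Rational(-1, 9), Pow(j, 2)))
Function('g')(P, u) = Mul(P, Pow(Add(29, u), -1)) (Function('g')(P, u) = Mul(Add(P, 0), Pow(Add(u, 29), -1)) = Mul(P, Pow(Add(29, u), -1)))
Mul(Function('g')(Function('n')(-5), 54), 1722) = Mul(Mul(Add(3, Mul(Rational(-1, 9), Pow(-5, 2))), Pow(Add(29, 54), -1)), 1722) = Mul(Mul(Add(3, Mul(Rational(-1, 9), 25)), Pow(83, -1)), 1722) = Mul(Mul(Add(3, Rational(-25, 9)), Rational(1, 83)), 1722) = Mul(Mul(Rational(2, 9), Rational(1, 83)), 1722) = Mul(Rational(2, 747), 1722) = Rational(1148, 249)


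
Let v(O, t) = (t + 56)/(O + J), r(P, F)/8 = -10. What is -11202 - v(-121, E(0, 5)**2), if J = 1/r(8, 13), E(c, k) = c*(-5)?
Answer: -15491726/1383 ≈ -11202.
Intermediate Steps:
E(c, k) = -5*c
r(P, F) = -80 (r(P, F) = 8*(-10) = -80)
J = -1/80 (J = 1/(-80) = -1/80 ≈ -0.012500)
v(O, t) = (56 + t)/(-1/80 + O) (v(O, t) = (t + 56)/(O - 1/80) = (56 + t)/(-1/80 + O))
-11202 - v(-121, E(0, 5)**2) = -11202 - 80*(56 + (-5*0)**2)/(-1 + 80*(-121)) = -11202 - 80*(56 + 0**2)/(-1 - 9680) = -11202 - 80*(56 + 0)/(-9681) = -11202 - 80*(-1)*56/9681 = -11202 - 1*(-640/1383) = -11202 + 640/1383 = -15491726/1383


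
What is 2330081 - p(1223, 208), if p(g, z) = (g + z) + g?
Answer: 2327427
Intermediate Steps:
p(g, z) = z + 2*g
2330081 - p(1223, 208) = 2330081 - (208 + 2*1223) = 2330081 - (208 + 2446) = 2330081 - 1*2654 = 2330081 - 2654 = 2327427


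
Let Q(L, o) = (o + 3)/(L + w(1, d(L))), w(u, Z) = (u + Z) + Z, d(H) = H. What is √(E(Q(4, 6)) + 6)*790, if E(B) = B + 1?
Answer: 7900*√13/13 ≈ 2191.1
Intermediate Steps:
w(u, Z) = u + 2*Z (w(u, Z) = (Z + u) + Z = u + 2*Z)
Q(L, o) = (3 + o)/(1 + 3*L) (Q(L, o) = (o + 3)/(L + (1 + 2*L)) = (3 + o)/(1 + 3*L))
E(B) = 1 + B
√(E(Q(4, 6)) + 6)*790 = √((1 + (3 + 6)/(1 + 3*4)) + 6)*790 = √((1 + 9/(1 + 12)) + 6)*790 = √((1 + 9/13) + 6)*790 = √(22/13 + 6)*790 = √(100/13)*790 = (10*√13/13)*790 = 7900*√13/13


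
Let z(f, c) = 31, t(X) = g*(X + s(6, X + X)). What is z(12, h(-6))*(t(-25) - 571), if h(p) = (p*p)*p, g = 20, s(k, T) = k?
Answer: -29481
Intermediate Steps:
h(p) = p³ (h(p) = p²*p = p³)
t(X) = 120 + 20*X (t(X) = 20*(X + 6) = 20*(6 + X) = 120 + 20*X)
z(12, h(-6))*(t(-25) - 571) = 31*((120 + 20*(-25)) - 571) = 31*((120 - 500) - 571) = 31*(-380 - 571) = 31*(-951) = -29481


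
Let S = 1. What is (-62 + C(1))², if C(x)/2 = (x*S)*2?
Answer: 3364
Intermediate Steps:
C(x) = 4*x (C(x) = 2*((x*1)*2) = 2*(x*2) = 2*(2*x) = 4*x)
(-62 + C(1))² = (-62 + 4*1)² = (-62 + 4)² = (-58)² = 3364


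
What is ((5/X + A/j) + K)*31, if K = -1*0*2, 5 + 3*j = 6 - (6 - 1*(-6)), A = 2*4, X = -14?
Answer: -12121/154 ≈ -78.708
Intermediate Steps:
A = 8
j = -11/3 (j = -5/3 + (6 - (6 - 1*(-6)))/3 = -5/3 + (6 - (6 + 6))/3 = -5/3 + (6 - 1*12)/3 = -5/3 + (6 - 12)/3 = -5/3 + (⅓)*(-6) = -5/3 - 2 = -11/3 ≈ -3.6667)
K = 0 (K = 0*2 = 0)
((5/X + A/j) + K)*31 = ((5/(-14) + 8/(-11/3)) + 0)*31 = ((5*(-1/14) + 8*(-3/11)) + 0)*31 = ((-5/14 - 24/11) + 0)*31 = (-391/154 + 0)*31 = -391/154*31 = -12121/154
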